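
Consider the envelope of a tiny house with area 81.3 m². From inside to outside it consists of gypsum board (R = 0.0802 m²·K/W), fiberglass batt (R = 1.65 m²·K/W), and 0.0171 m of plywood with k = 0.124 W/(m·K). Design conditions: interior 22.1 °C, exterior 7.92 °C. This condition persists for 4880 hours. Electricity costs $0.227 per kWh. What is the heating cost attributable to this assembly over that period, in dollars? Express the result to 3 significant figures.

684 dollars

0.0171/0.124 = 0.1379
R_total = 0.0802 + 1.65 + 0.1379 = 1.868 m²·K/W
Q = 81.3 × (22.1 − 7.92) / 1.868 = 617.1 W
E = 617.1 W × 4880 h / 1000 = 3012 kWh
Cost = 3012 × 0.227 = $683.6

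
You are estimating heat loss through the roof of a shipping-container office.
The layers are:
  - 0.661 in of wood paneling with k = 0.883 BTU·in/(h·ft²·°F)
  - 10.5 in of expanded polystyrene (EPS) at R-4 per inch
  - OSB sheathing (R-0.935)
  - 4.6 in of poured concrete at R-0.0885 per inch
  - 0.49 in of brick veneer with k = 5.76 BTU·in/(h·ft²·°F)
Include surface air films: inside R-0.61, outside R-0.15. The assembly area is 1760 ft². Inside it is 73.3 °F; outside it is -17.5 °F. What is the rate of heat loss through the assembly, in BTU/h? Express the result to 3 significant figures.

3560 BTU/h

0.661/0.883 = 0.7486
10.5 × 4 = 42
4.6 × 0.0885 = 0.4071
0.49/5.76 = 0.08507
R_total = 0.61 + 0.7486 + 42 + 0.935 + 0.4071 + 0.08507 + 0.15 = 44.94 ft²·°F·h/BTU
Q = A·ΔT/R = 1760 × (73.3 − (-17.5)) / 44.94 = 3556 BTU/h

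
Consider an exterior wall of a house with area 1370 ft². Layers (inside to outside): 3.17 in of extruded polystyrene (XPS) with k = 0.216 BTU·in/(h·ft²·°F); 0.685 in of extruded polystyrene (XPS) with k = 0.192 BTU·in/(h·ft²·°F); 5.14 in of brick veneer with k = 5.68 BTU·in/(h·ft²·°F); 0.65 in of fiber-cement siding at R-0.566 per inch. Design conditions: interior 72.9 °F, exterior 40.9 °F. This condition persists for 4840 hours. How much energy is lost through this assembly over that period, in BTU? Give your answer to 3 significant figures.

3.17/0.216 = 14.68
0.685/0.192 = 3.568
5.14/5.68 = 0.9049
0.65 × 0.566 = 0.3679
R_total = 14.68 + 3.568 + 0.9049 + 0.3679 = 19.52 ft²·°F·h/BTU
Q = 1370 × (72.9 − 40.9) / 19.52 = 2246 BTU/h
E = 2246 × 4840 = 10870000 BTU

10900000 BTU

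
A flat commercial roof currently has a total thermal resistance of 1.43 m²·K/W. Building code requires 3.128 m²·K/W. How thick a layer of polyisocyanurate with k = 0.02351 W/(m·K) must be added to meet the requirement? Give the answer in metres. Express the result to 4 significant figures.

0.03992 m

ΔR = 3.128 − 1.43 = 1.698 m²·K/W
L = ΔR × k = 1.698 × 0.02351 = 0.03992 m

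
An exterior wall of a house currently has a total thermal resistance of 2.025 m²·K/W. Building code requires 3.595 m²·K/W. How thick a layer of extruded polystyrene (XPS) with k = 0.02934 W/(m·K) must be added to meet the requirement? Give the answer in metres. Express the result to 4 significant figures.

0.04606 m

ΔR = 3.595 − 2.025 = 1.57 m²·K/W
L = ΔR × k = 1.57 × 0.02934 = 0.046064 m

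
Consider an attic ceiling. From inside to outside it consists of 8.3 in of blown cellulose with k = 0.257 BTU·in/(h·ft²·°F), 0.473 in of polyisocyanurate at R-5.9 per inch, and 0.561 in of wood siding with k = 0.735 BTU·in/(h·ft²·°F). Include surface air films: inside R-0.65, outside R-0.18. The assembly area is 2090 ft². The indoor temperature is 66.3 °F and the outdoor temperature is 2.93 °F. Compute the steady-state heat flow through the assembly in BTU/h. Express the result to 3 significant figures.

8.3/0.257 = 32.3
0.473 × 5.9 = 2.791
0.561/0.735 = 0.7633
R_total = 0.65 + 32.3 + 2.791 + 0.7633 + 0.18 = 36.68 ft²·°F·h/BTU
Q = A·ΔT/R = 2090 × (66.3 − 2.93) / 36.68 = 3611 BTU/h

3610 BTU/h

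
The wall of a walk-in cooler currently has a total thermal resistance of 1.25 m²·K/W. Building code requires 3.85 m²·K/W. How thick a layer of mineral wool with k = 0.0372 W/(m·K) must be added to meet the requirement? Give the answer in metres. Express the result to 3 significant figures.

0.0967 m

ΔR = 3.85 − 1.25 = 2.6 m²·K/W
L = ΔR × k = 2.6 × 0.0372 = 0.09672 m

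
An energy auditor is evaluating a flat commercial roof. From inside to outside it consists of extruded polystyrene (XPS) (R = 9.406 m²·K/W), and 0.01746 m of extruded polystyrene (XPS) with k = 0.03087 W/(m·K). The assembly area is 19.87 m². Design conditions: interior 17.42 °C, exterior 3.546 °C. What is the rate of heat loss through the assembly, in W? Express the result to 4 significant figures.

0.01746/0.03087 = 0.5656
R_total = 9.406 + 0.5656 = 9.9716 m²·K/W
Q = A·ΔT/R = 19.87 × (17.42 − 3.546) / 9.9716 = 27.646 W

27.65 W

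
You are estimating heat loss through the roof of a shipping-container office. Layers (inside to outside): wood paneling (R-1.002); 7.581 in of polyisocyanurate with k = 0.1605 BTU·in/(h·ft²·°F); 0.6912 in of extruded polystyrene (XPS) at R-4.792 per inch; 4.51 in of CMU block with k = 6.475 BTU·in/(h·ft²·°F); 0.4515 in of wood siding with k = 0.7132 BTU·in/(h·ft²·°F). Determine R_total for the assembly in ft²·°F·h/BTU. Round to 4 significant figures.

7.581/0.1605 = 47.234
0.6912 × 4.792 = 3.3122
4.51/6.475 = 0.69653
0.4515/0.7132 = 0.63306
R_total = 1.002 + 47.234 + 3.3122 + 0.69653 + 0.63306 = 52.877 ft²·°F·h/BTU

52.88 ft²·°F·h/BTU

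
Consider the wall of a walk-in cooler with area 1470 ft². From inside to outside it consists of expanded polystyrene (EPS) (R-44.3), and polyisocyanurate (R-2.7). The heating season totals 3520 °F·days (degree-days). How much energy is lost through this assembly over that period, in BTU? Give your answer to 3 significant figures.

R_total = 44.3 + 2.7 = 47 ft²·°F·h/BTU
E = A × HDD × 24 / R = 1470 × 3520 × 24 / 47 = 2642000 BTU

2640000 BTU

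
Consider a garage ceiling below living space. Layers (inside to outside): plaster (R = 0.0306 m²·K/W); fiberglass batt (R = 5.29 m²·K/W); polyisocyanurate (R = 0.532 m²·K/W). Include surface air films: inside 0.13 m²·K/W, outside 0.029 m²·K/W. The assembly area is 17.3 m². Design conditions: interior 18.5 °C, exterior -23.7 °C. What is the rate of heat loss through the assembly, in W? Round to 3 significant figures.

121 W

R_total = 0.13 + 0.0306 + 5.29 + 0.532 + 0.029 = 6.012 m²·K/W
Q = A·ΔT/R = 17.3 × (18.5 − (-23.7)) / 6.012 = 121.4 W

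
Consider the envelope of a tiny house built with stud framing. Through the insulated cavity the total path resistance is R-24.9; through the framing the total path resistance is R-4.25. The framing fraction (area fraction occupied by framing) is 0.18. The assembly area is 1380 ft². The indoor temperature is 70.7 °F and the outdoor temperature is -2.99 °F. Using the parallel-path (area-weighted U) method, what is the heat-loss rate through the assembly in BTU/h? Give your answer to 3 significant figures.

7660 BTU/h

U_eff = 0.82/24.9 + 0.18/4.25 = 0.03293 + 0.04235 = 0.07528
R_eff = 1/U_eff = 13.28 ft²·°F·h/BTU
Q = 1380 × (70.7 − (-2.99)) / 13.28 = 7656 BTU/h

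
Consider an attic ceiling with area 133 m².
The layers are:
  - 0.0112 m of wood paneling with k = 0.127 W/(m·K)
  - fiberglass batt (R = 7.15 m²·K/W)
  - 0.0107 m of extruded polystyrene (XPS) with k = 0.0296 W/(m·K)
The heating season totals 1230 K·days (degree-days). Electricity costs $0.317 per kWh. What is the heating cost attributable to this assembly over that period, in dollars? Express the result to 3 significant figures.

164 dollars

0.0112/0.127 = 0.08819
0.0107/0.0296 = 0.3615
R_total = 0.08819 + 7.15 + 0.3615 = 7.6 m²·K/W
E = A × HDD × 24 / R / 1000 = 133 × 1230 × 24 / 7.6 / 1000 = 516.6 kWh
Cost = 516.6 × 0.317 = $163.8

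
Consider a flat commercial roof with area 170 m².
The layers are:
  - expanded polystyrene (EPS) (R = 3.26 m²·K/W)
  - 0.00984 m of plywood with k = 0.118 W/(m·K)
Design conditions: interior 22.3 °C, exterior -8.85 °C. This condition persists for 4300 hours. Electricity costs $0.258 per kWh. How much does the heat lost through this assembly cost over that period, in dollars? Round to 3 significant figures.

1760 dollars

0.00984/0.118 = 0.08339
R_total = 3.26 + 0.08339 = 3.343 m²·K/W
Q = 170 × (22.3 − (-8.85)) / 3.343 = 1584 W
E = 1584 W × 4300 h / 1000 = 6811 kWh
Cost = 6811 × 0.258 = $1757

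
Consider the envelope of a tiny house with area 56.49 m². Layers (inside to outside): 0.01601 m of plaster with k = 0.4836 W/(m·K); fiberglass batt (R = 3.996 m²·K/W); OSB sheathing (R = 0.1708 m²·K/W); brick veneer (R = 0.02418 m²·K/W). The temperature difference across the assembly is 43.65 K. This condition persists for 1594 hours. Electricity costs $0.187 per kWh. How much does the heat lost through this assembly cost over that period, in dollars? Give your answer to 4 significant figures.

174.0 dollars

0.01601/0.4836 = 0.033106
R_total = 0.033106 + 3.996 + 0.1708 + 0.02418 = 4.2241 m²·K/W
Q = 56.49 × 43.65 / 4.2241 = 583.74 W
E = 583.74 W × 1594 h / 1000 = 930.49 kWh
Cost = 930.49 × 0.187 = $174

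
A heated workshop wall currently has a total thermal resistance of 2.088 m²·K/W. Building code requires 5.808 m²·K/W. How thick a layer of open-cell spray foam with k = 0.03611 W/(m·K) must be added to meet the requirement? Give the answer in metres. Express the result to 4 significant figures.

0.1343 m

ΔR = 5.808 − 2.088 = 3.72 m²·K/W
L = ΔR × k = 3.72 × 0.03611 = 0.13433 m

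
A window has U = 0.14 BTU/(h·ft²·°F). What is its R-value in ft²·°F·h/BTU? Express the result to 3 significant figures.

7.14 ft²·°F·h/BTU

R = 1/U = 1/0.14 = 7.143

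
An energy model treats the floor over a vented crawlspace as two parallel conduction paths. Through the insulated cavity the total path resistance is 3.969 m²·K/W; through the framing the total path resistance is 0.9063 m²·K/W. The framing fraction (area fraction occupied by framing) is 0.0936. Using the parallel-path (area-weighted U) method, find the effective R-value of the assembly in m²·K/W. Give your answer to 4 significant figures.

3.015 m²·K/W

U_eff = 0.9064/3.969 + 0.0936/0.9063 = 0.22837 + 0.10328 = 0.33165
R_eff = 1/U_eff = 3.0153 m²·K/W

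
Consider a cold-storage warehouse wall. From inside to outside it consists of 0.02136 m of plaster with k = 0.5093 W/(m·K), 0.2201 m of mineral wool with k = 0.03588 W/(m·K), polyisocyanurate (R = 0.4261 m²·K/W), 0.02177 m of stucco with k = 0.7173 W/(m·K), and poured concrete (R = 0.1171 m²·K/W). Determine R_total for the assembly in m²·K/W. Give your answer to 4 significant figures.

0.02136/0.5093 = 0.04194
0.2201/0.03588 = 6.1343
0.02177/0.7173 = 0.03035
R_total = 0.04194 + 6.1343 + 0.4261 + 0.03035 + 0.1171 = 6.7498 m²·K/W

6.750 m²·K/W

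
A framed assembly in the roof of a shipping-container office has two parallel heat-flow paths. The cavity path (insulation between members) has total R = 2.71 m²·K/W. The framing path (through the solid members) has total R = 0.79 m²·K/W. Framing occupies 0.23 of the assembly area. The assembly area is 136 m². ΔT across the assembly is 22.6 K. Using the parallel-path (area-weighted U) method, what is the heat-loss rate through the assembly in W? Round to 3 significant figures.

U_eff = 0.77/2.71 + 0.23/0.79 = 0.2841 + 0.2911 = 0.5753
R_eff = 1/U_eff = 1.738 m²·K/W
Q = 136 × 22.6 / 1.738 = 1768 W

1770 W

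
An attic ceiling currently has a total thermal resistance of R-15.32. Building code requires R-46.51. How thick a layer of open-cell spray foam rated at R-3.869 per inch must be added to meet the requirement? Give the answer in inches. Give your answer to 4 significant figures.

8.062 in

ΔR = 46.51 − 15.32 = 31.19 ft²·°F·h/BTU
L = ΔR / (R/in) = 31.19/3.869 = 8.0615 in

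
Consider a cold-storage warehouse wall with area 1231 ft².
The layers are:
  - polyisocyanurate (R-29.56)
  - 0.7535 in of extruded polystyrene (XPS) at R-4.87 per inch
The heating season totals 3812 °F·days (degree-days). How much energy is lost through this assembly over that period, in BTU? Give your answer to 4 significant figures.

0.7535 × 4.87 = 3.6695
R_total = 29.56 + 3.6695 = 33.23 ft²·°F·h/BTU
E = A × HDD × 24 / R = 1231 × 3812 × 24 / 33.23 = 3389200 BTU

3389000 BTU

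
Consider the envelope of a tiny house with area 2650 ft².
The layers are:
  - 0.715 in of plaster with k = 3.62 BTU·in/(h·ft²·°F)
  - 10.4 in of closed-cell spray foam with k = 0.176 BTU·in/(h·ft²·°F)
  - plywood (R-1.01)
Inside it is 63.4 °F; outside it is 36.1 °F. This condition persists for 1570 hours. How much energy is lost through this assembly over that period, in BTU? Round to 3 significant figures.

1880000 BTU

0.715/3.62 = 0.1975
10.4/0.176 = 59.09
R_total = 0.1975 + 59.09 + 1.01 = 60.3 ft²·°F·h/BTU
Q = 2650 × (63.4 − 36.1) / 60.3 = 1200 BTU/h
E = 1200 × 1570 = 1884000 BTU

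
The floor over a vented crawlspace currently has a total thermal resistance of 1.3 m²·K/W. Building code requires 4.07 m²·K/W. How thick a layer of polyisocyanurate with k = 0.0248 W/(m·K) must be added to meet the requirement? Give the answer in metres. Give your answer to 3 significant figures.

0.0687 m

ΔR = 4.07 − 1.3 = 2.77 m²·K/W
L = ΔR × k = 2.77 × 0.0248 = 0.0687 m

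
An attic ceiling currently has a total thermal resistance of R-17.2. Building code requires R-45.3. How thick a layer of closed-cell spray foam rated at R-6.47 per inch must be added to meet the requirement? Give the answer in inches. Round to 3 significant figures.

4.34 in

ΔR = 45.3 − 17.2 = 28.1 ft²·°F·h/BTU
L = ΔR / (R/in) = 28.1/6.47 = 4.343 in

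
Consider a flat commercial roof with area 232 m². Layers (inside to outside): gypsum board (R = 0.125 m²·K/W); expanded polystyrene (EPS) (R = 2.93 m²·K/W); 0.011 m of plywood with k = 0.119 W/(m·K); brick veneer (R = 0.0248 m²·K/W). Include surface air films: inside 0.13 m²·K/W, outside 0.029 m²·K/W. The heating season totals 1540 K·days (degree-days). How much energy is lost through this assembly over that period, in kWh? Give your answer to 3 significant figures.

0.011/0.119 = 0.09244
R_total = 0.13 + 0.125 + 2.93 + 0.09244 + 0.0248 + 0.029 = 3.331 m²·K/W
E = A × HDD × 24 / R / 1000 = 232 × 1540 × 24 / 3.331 / 1000 = 2574 kWh

2570 kWh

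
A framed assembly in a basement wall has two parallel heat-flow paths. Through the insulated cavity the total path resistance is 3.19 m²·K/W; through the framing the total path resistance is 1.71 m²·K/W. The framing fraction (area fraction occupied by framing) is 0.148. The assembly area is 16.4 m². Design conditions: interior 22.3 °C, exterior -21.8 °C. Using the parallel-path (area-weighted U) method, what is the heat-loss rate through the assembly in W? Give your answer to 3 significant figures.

256 W

U_eff = 0.852/3.19 + 0.148/1.71 = 0.2671 + 0.08655 = 0.3536
R_eff = 1/U_eff = 2.828 m²·K/W
Q = 16.4 × (22.3 − (-21.8)) / 2.828 = 255.8 W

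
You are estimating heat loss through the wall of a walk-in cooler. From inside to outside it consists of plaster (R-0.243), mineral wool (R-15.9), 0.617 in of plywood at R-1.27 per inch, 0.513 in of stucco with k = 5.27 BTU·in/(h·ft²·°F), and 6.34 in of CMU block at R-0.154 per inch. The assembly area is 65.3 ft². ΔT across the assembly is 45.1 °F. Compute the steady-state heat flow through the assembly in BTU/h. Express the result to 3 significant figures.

164 BTU/h

0.617 × 1.27 = 0.7836
0.513/5.27 = 0.09734
6.34 × 0.154 = 0.9764
R_total = 0.243 + 15.9 + 0.7836 + 0.09734 + 0.9764 = 18 ft²·°F·h/BTU
Q = A·ΔT/R = 65.3 × 45.1 / 18 = 163.6 BTU/h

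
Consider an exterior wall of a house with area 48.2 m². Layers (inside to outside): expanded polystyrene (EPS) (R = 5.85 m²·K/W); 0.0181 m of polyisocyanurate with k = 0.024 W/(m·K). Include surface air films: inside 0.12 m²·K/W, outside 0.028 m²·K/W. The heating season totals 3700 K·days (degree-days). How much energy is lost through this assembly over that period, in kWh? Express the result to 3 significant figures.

634 kWh

0.0181/0.024 = 0.7542
R_total = 0.12 + 5.85 + 0.7542 + 0.028 = 6.752 m²·K/W
E = A × HDD × 24 / R / 1000 = 48.2 × 3700 × 24 / 6.752 / 1000 = 633.9 kWh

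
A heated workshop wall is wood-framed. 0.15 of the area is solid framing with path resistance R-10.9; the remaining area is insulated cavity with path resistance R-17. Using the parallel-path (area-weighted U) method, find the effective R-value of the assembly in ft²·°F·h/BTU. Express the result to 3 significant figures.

15.7 ft²·°F·h/BTU

U_eff = 0.85/17 + 0.15/10.9 = 0.05 + 0.01376 = 0.06376
R_eff = 1/U_eff = 15.68 ft²·°F·h/BTU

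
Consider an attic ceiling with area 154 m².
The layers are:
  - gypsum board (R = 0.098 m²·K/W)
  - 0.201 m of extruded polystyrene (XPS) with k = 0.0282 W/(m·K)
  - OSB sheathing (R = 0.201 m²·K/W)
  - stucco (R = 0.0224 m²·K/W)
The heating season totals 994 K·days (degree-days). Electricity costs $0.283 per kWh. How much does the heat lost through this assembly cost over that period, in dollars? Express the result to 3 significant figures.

0.201/0.0282 = 7.128
R_total = 0.098 + 7.128 + 0.201 + 0.0224 = 7.449 m²·K/W
E = A × HDD × 24 / R / 1000 = 154 × 994 × 24 / 7.449 / 1000 = 493.2 kWh
Cost = 493.2 × 0.283 = $139.6

140 dollars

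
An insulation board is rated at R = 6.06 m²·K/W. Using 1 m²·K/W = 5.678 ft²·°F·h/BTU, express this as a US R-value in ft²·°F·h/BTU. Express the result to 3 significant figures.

R_US = 6.06 × 5.678 = 34.41

34.4 ft²·°F·h/BTU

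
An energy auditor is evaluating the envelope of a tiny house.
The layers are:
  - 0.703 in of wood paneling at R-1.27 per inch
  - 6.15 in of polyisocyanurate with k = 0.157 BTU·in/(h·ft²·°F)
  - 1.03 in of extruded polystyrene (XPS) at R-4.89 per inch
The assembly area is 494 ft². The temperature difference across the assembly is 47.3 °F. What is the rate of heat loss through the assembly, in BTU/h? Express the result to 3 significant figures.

0.703 × 1.27 = 0.8928
6.15/0.157 = 39.17
1.03 × 4.89 = 5.037
R_total = 0.8928 + 39.17 + 5.037 = 45.1 ft²·°F·h/BTU
Q = A·ΔT/R = 494 × 47.3 / 45.1 = 518.1 BTU/h

518 BTU/h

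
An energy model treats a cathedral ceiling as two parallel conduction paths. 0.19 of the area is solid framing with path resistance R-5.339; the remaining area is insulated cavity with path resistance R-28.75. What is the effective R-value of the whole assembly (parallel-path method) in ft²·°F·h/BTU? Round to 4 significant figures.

U_eff = 0.81/28.75 + 0.19/5.339 = 0.028174 + 0.035587 = 0.063761
R_eff = 1/U_eff = 15.684 ft²·°F·h/BTU

15.68 ft²·°F·h/BTU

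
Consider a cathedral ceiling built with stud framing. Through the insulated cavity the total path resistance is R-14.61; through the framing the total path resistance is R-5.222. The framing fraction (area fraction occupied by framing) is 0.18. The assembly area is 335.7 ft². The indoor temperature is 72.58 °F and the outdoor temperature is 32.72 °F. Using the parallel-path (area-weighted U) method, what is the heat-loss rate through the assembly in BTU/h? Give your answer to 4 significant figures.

1212 BTU/h

U_eff = 0.82/14.61 + 0.18/5.222 = 0.056126 + 0.03447 = 0.090595
R_eff = 1/U_eff = 11.038 ft²·°F·h/BTU
Q = 335.7 × (72.58 − 32.72) / 11.038 = 1212.3 BTU/h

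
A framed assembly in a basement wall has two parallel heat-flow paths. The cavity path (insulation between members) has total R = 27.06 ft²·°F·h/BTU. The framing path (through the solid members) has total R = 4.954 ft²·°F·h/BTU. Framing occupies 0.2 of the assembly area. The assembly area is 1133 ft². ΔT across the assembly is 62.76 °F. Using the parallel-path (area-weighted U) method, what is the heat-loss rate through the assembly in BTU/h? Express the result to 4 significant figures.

4973 BTU/h

U_eff = 0.8/27.06 + 0.2/4.954 = 0.029564 + 0.040371 = 0.069935
R_eff = 1/U_eff = 14.299 ft²·°F·h/BTU
Q = 1133 × 62.76 / 14.299 = 4972.9 BTU/h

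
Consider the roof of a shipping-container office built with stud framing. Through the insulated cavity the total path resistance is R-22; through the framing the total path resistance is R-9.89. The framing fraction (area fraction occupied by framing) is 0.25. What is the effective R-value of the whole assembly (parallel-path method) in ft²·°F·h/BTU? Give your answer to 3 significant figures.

U_eff = 0.75/22 + 0.25/9.89 = 0.03409 + 0.02528 = 0.05937
R_eff = 1/U_eff = 16.84 ft²·°F·h/BTU

16.8 ft²·°F·h/BTU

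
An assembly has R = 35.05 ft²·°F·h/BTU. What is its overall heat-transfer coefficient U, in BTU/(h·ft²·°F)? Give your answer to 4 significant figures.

0.02853 BTU/(h·ft²·°F)

U = 1/R = 1/35.05 = 0.028531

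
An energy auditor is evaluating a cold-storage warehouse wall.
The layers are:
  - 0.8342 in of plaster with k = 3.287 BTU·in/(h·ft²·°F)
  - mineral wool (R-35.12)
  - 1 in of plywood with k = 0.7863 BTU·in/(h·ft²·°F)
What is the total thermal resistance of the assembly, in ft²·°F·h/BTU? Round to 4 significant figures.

0.8342/3.287 = 0.25379
1/0.7863 = 1.2718
R_total = 0.25379 + 35.12 + 1.2718 = 36.646 ft²·°F·h/BTU

36.65 ft²·°F·h/BTU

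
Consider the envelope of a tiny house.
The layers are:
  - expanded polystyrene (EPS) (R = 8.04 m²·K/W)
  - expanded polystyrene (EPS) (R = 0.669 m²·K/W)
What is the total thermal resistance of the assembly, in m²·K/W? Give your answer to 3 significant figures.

8.71 m²·K/W

R_total = 8.04 + 0.669 = 8.709 m²·K/W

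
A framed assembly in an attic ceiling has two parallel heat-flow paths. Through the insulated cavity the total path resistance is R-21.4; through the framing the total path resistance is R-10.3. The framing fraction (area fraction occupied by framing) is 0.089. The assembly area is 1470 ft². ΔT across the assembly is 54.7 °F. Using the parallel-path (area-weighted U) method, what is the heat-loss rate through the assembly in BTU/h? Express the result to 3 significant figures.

U_eff = 0.911/21.4 + 0.089/10.3 = 0.04257 + 0.008641 = 0.05121
R_eff = 1/U_eff = 19.53 ft²·°F·h/BTU
Q = 1470 × 54.7 / 19.53 = 4118 BTU/h

4120 BTU/h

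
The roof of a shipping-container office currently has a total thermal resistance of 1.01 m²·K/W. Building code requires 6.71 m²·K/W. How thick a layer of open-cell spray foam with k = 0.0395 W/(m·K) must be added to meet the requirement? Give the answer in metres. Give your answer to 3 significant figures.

0.225 m

ΔR = 6.71 − 1.01 = 5.7 m²·K/W
L = ΔR × k = 5.7 × 0.0395 = 0.2252 m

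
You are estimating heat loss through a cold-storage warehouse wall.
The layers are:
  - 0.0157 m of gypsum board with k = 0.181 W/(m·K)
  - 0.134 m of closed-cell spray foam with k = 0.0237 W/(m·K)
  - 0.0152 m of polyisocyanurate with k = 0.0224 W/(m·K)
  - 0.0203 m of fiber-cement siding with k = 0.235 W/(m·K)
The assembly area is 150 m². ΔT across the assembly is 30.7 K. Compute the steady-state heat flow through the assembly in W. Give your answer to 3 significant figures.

0.0157/0.181 = 0.08674
0.134/0.0237 = 5.654
0.0152/0.0224 = 0.6786
0.0203/0.235 = 0.08638
R_total = 0.08674 + 5.654 + 0.6786 + 0.08638 = 6.506 m²·K/W
Q = A·ΔT/R = 150 × 30.7 / 6.506 = 707.8 W

708 W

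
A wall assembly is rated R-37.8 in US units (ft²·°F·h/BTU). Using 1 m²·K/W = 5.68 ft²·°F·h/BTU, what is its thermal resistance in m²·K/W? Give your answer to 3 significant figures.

R_SI = 37.8/5.68 = 6.655

6.65 m²·K/W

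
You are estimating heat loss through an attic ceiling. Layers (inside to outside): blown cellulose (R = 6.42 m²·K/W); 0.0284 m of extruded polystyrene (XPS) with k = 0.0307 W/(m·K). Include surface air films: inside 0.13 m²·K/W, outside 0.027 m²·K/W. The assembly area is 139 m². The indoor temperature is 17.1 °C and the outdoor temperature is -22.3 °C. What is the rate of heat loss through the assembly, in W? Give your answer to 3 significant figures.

730 W

0.0284/0.0307 = 0.9251
R_total = 0.13 + 6.42 + 0.9251 + 0.027 = 7.502 m²·K/W
Q = A·ΔT/R = 139 × (17.1 − (-22.3)) / 7.502 = 730 W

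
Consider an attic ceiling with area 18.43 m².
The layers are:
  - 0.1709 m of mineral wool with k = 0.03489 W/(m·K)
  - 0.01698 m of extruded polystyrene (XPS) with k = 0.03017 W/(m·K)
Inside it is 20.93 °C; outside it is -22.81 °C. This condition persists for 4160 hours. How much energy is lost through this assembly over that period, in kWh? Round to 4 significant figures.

0.1709/0.03489 = 4.8983
0.01698/0.03017 = 0.56281
R_total = 4.8983 + 0.56281 = 5.4611 m²·K/W
Q = 18.43 × (20.93 − (-22.81)) / 5.4611 = 147.61 W
E = 147.61 W × 4160 h / 1000 = 614.07 kWh

614.1 kWh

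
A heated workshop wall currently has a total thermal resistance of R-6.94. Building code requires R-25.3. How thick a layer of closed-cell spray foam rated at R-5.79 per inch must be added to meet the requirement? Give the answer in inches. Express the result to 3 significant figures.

ΔR = 25.3 − 6.94 = 18.36 ft²·°F·h/BTU
L = ΔR / (R/in) = 18.36/5.79 = 3.171 in

3.17 in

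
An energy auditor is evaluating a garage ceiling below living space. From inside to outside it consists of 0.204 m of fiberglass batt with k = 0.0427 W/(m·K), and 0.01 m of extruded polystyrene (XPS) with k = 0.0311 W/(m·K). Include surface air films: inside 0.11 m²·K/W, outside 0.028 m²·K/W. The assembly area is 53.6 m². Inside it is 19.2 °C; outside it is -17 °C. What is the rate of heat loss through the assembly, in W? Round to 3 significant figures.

370 W

0.204/0.0427 = 4.778
0.01/0.0311 = 0.3215
R_total = 0.11 + 4.778 + 0.3215 + 0.028 = 5.237 m²·K/W
Q = A·ΔT/R = 53.6 × (19.2 − (-17)) / 5.237 = 370.5 W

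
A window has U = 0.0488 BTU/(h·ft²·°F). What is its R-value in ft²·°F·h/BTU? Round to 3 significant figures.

R = 1/U = 1/0.0488 = 20.49

20.5 ft²·°F·h/BTU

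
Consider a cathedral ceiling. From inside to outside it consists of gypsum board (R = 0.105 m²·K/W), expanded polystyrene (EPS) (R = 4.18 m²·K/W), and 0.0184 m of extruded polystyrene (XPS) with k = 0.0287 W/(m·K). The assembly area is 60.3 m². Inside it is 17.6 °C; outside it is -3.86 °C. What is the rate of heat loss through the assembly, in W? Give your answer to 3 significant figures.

263 W

0.0184/0.0287 = 0.6411
R_total = 0.105 + 4.18 + 0.6411 = 4.926 m²·K/W
Q = A·ΔT/R = 60.3 × (17.6 − (-3.86)) / 4.926 = 262.7 W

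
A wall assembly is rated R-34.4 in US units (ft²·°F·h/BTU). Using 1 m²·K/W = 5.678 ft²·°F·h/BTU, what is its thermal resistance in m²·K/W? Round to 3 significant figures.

6.06 m²·K/W

R_SI = 34.4/5.678 = 6.058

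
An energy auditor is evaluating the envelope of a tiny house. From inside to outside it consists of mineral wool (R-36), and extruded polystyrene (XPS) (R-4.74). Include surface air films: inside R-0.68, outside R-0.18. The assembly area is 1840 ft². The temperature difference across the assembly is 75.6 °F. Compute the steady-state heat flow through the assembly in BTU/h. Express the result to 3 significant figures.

3340 BTU/h

R_total = 0.68 + 36 + 4.74 + 0.18 = 41.6 ft²·°F·h/BTU
Q = A·ΔT/R = 1840 × 75.6 / 41.6 = 3344 BTU/h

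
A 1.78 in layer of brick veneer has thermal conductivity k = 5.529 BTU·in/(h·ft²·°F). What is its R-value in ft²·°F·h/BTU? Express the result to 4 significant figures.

R = L/k = 1.78/5.529 = 0.32194 ft²·°F·h/BTU

0.3219 ft²·°F·h/BTU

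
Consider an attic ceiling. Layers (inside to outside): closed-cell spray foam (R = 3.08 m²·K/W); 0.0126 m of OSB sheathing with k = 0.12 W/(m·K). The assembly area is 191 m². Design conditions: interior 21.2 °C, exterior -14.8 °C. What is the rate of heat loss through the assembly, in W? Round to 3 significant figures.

2160 W

0.0126/0.12 = 0.105
R_total = 3.08 + 0.105 = 3.185 m²·K/W
Q = A·ΔT/R = 191 × (21.2 − (-14.8)) / 3.185 = 2159 W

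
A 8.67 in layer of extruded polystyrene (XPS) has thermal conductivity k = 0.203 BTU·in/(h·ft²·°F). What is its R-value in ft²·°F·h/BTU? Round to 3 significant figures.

42.7 ft²·°F·h/BTU

R = L/k = 8.67/0.203 = 42.71 ft²·°F·h/BTU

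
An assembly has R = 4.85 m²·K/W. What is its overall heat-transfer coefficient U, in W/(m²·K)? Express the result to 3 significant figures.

0.206 W/(m²·K)

U = 1/R = 1/4.85 = 0.2062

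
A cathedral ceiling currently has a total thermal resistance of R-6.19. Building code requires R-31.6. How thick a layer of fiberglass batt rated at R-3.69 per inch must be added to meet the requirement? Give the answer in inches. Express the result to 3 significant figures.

6.89 in

ΔR = 31.6 − 6.19 = 25.41 ft²·°F·h/BTU
L = ΔR / (R/in) = 25.41/3.69 = 6.886 in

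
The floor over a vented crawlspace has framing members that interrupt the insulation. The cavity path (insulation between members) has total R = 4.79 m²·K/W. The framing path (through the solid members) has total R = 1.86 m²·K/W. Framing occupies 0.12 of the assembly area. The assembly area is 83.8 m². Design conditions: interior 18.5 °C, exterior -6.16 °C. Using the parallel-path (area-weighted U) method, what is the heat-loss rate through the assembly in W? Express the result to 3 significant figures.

U_eff = 0.88/4.79 + 0.12/1.86 = 0.1837 + 0.06452 = 0.2482
R_eff = 1/U_eff = 4.028 m²·K/W
Q = 83.8 × (18.5 − (-6.16)) / 4.028 = 513 W

513 W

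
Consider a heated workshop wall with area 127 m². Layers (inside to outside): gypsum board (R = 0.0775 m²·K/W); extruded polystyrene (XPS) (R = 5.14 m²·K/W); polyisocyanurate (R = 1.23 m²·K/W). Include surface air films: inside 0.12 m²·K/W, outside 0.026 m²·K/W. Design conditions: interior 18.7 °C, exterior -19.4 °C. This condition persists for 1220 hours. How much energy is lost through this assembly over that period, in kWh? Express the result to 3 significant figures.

R_total = 0.12 + 0.0775 + 5.14 + 1.23 + 0.026 = 6.593 m²·K/W
Q = 127 × (18.7 − (-19.4)) / 6.593 = 733.9 W
E = 733.9 W × 1220 h / 1000 = 895.3 kWh

895 kWh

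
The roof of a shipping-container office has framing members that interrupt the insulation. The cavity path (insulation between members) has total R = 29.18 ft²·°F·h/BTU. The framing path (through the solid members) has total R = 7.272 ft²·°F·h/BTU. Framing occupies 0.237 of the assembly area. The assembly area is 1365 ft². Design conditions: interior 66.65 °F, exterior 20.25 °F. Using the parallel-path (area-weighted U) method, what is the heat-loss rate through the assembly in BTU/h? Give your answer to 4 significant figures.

3720 BTU/h

U_eff = 0.763/29.18 + 0.237/7.272 = 0.026148 + 0.032591 = 0.058739
R_eff = 1/U_eff = 17.025 ft²·°F·h/BTU
Q = 1365 × (66.65 − 20.25) / 17.025 = 3720.3 BTU/h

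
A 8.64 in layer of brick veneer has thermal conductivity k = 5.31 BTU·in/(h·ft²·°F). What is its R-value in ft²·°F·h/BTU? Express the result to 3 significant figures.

R = L/k = 8.64/5.31 = 1.627 ft²·°F·h/BTU

1.63 ft²·°F·h/BTU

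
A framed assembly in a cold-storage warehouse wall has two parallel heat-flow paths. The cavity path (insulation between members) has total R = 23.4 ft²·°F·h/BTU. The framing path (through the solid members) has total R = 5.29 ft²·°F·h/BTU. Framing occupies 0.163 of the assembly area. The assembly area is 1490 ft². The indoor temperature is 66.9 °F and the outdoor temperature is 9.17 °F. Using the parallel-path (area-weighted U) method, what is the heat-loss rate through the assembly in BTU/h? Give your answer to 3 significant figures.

U_eff = 0.837/23.4 + 0.163/5.29 = 0.03577 + 0.03081 = 0.06658
R_eff = 1/U_eff = 15.02 ft²·°F·h/BTU
Q = 1490 × (66.9 − 9.17) / 15.02 = 5727 BTU/h

5730 BTU/h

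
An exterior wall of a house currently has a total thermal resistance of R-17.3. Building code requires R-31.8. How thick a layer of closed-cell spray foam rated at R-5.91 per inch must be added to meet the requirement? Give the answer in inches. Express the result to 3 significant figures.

ΔR = 31.8 − 17.3 = 14.5 ft²·°F·h/BTU
L = ΔR / (R/in) = 14.5/5.91 = 2.453 in

2.45 in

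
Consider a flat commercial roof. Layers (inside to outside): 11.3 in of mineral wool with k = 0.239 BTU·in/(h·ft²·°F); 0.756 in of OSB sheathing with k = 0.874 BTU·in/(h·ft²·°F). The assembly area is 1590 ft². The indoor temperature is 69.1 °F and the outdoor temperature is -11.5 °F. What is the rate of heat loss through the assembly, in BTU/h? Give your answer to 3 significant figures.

11.3/0.239 = 47.28
0.756/0.874 = 0.865
R_total = 47.28 + 0.865 = 48.15 ft²·°F·h/BTU
Q = A·ΔT/R = 1590 × (69.1 − (-11.5)) / 48.15 = 2662 BTU/h

2660 BTU/h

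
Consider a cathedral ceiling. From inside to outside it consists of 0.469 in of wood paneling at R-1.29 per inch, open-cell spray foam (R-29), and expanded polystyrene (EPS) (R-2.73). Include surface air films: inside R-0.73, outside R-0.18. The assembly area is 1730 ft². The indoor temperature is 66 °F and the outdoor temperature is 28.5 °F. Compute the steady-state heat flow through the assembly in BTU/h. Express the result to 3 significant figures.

0.469 × 1.29 = 0.605
R_total = 0.73 + 0.605 + 29 + 2.73 + 0.18 = 33.25 ft²·°F·h/BTU
Q = A·ΔT/R = 1730 × (66 − 28.5) / 33.25 = 1951 BTU/h

1950 BTU/h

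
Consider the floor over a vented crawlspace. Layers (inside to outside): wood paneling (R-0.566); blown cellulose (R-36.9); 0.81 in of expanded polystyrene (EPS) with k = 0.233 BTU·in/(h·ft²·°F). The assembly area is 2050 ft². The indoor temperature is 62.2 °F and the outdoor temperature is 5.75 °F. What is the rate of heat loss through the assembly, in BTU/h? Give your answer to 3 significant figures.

2830 BTU/h

0.81/0.233 = 3.476
R_total = 0.566 + 36.9 + 3.476 = 40.94 ft²·°F·h/BTU
Q = A·ΔT/R = 2050 × (62.2 − 5.75) / 40.94 = 2826 BTU/h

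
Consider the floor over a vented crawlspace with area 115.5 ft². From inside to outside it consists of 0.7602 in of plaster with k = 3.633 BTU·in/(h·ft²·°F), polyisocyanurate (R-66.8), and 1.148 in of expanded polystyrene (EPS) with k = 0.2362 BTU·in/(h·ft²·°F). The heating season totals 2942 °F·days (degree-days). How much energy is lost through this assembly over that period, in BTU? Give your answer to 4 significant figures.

0.7602/3.633 = 0.20925
1.148/0.2362 = 4.8603
R_total = 0.20925 + 66.8 + 4.8603 = 71.87 ft²·°F·h/BTU
E = A × HDD × 24 / R = 115.5 × 2942 × 24 / 71.87 = 113470 BTU

113500 BTU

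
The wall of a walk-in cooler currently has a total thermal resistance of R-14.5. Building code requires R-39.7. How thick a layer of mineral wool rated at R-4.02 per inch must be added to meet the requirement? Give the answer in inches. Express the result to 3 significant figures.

ΔR = 39.7 − 14.5 = 25.2 ft²·°F·h/BTU
L = ΔR / (R/in) = 25.2/4.02 = 6.269 in

6.27 in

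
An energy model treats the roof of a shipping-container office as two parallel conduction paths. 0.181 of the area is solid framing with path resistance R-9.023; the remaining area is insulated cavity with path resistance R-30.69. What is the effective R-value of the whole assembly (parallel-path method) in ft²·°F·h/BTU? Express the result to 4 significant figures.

U_eff = 0.819/30.69 + 0.181/9.023 = 0.026686 + 0.02006 = 0.046746
R_eff = 1/U_eff = 21.392 ft²·°F·h/BTU

21.39 ft²·°F·h/BTU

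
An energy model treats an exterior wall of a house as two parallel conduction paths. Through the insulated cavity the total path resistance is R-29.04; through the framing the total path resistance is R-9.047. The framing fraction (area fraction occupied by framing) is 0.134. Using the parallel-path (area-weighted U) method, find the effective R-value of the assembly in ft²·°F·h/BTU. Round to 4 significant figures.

22.41 ft²·°F·h/BTU

U_eff = 0.866/29.04 + 0.134/9.047 = 0.029821 + 0.014812 = 0.044632
R_eff = 1/U_eff = 22.405 ft²·°F·h/BTU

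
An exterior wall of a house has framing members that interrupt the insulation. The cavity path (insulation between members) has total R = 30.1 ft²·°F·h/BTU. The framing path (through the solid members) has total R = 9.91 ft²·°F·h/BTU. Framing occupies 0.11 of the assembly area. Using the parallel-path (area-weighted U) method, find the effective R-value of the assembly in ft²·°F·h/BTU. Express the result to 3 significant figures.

24.6 ft²·°F·h/BTU

U_eff = 0.89/30.1 + 0.11/9.91 = 0.02957 + 0.0111 = 0.04067
R_eff = 1/U_eff = 24.59 ft²·°F·h/BTU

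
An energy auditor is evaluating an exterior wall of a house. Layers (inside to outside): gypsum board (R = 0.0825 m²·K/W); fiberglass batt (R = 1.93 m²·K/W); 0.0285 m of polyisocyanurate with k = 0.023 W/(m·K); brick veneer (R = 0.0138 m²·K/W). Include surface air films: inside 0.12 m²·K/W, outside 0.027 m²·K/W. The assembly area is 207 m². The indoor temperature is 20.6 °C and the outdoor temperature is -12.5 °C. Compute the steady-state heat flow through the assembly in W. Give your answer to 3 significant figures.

2010 W

0.0285/0.023 = 1.239
R_total = 0.12 + 0.0825 + 1.93 + 1.239 + 0.0138 + 0.027 = 3.412 m²·K/W
Q = A·ΔT/R = 207 × (20.6 − (-12.5)) / 3.412 = 2008 W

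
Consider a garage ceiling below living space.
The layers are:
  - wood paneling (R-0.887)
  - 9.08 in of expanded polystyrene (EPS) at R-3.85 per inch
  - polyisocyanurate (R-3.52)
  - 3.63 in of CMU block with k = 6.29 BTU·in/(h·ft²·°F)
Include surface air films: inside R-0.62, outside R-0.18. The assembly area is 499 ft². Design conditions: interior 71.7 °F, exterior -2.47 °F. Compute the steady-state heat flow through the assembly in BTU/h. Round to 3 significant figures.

9.08 × 3.85 = 34.96
3.63/6.29 = 0.5771
R_total = 0.62 + 0.887 + 34.96 + 3.52 + 0.5771 + 0.18 = 40.74 ft²·°F·h/BTU
Q = A·ΔT/R = 499 × (71.7 − (-2.47)) / 40.74 = 908.4 BTU/h

908 BTU/h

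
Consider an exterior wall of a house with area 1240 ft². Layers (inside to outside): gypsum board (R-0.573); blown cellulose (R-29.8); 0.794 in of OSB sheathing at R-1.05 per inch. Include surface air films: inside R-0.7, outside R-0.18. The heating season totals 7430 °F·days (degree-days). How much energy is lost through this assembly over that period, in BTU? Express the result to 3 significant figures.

0.794 × 1.05 = 0.8337
R_total = 0.7 + 0.573 + 29.8 + 0.8337 + 0.18 = 32.09 ft²·°F·h/BTU
E = A × HDD × 24 / R = 1240 × 7430 × 24 / 32.09 = 6891000 BTU

6890000 BTU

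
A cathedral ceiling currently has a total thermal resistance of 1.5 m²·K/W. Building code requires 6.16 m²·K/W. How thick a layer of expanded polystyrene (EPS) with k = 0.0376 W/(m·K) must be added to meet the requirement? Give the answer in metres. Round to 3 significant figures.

ΔR = 6.16 − 1.5 = 4.66 m²·K/W
L = ΔR × k = 4.66 × 0.0376 = 0.1752 m

0.175 m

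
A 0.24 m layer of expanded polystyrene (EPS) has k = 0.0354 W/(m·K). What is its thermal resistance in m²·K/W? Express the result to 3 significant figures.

R = L/k = 0.24/0.0354 = 6.78 m²·K/W

6.78 m²·K/W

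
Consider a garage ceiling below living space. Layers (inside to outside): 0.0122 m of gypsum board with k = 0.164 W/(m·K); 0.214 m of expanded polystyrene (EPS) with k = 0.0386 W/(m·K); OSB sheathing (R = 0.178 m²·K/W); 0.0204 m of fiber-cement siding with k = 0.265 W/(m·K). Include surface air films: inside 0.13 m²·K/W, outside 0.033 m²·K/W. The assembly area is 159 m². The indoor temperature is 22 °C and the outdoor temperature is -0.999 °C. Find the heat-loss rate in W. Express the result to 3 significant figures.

0.0122/0.164 = 0.07439
0.214/0.0386 = 5.544
0.0204/0.265 = 0.07698
R_total = 0.13 + 0.07439 + 5.544 + 0.178 + 0.07698 + 0.033 = 6.036 m²·K/W
Q = A·ΔT/R = 159 × (22 − (-0.999)) / 6.036 = 605.8 W

606 W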